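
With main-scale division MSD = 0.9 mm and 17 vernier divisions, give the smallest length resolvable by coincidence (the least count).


LC = MSD / n_div
= 0.9 / 17
= 0.0529

0.0529


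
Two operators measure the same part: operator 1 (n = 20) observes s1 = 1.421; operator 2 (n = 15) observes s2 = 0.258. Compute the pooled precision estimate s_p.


s_p = sqrt(((n1-1)*s1^2 + (n2-1)*s2^2) / (n1+n2-2))
numerator = (20-1)*1.421^2 + (15-1)*0.258^2 = 38.365579 + 0.931896 = 39.297475
denominator = 20 + 15 - 2 = 33
s_p^2 = 39.297475 / 33 = 1.1908326
s_p = sqrt(1.1908326) = 1.0913

1.0913


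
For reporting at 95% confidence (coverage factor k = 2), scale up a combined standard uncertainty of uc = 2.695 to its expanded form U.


U = k * uc
U = 2 * 2.695
U = 5.3900

5.3900


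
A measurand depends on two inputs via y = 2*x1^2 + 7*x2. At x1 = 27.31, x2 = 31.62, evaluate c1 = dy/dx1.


y = 2*x1^2 + 7*x2
dy/dx1 = 2*2*x1
Evaluate at x1 = 27.31: c1 = 4 * 27.31
c1 = 109.2400

109.2400


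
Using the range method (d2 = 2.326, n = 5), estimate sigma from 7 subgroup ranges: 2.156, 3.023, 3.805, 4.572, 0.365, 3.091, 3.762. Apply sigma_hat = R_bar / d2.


R_bar = (2.156 + 3.023 + 3.805 + 4.572 + 0.365 + 3.091 + 3.762) / 7
R_bar = 20.774 / 7 = 2.9677143
sigma_hat = R_bar / d2 = 2.9677143 / 2.326 = 1.2759

1.2759


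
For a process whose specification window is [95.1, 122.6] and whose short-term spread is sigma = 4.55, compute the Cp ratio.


Cp = (USL - LSL) / (6 * sigma)
= (122.6 - 95.1) / (6 * 4.55)
= 27.5000 / 27.3000
= 1.0073

1.0073


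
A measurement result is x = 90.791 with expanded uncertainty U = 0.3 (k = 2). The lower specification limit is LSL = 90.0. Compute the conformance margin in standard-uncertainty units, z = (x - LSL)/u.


u = U / k = 0.3 / 2 = 0.15
margin = |LSL - x| = |90.0 - 90.791| = 0.791
z = margin / u = 0.791 / 0.15
z = 5.2733

5.2733


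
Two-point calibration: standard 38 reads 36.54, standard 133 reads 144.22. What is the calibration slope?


slope = (y2 - y1) / (x2 - x1)
= (144.22 - 36.54) / (133 - 38)
= 107.6800 / 95
= 1.1335

1.1335


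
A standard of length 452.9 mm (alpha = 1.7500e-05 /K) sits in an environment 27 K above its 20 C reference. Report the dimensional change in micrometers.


dL = L * alpha * dT
= 452.9 * 1.7500e-05 * 27
= 0.2139952 mm
dL_um = 0.2139952 * 1000 = 213.9952 um

213.9952


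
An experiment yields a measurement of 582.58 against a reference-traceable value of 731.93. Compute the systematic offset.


Systematic error = measured - true
= 582.58 - 731.93
= -149.3500

-149.3500


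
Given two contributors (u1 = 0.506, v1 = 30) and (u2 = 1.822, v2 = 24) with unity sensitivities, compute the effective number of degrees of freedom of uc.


uc = sqrt(u1^2 + u2^2) = sqrt(0.506^2 + 1.822^2) = 1.8909574
v_eff = uc^4 / (u1^4/v1 + u2^4/v2)
= 1.8909574^4 / (0.506^4/30 + 1.822^4/24)
= 12.785773 / 0.46136439
v_eff = 27.7130

27.7130


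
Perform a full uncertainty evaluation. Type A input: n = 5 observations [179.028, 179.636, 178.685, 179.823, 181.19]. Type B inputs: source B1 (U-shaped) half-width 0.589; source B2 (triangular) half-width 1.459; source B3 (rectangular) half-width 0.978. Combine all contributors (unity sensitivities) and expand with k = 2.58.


mean = (179.028 + 179.636 + 178.685 + 179.823 + 181.19) / 5 = 179.6724
s = sqrt(sum((x - mean)^2)/(n-1)) = 0.96401831
u_A = s / sqrt(n) = 0.96401831 / sqrt(5) = 0.43112209
u_B1 = 0.589 / sqrt(2) = 0.41648589
u_B2 = 1.459 / sqrt(6) = 0.59563426
u_B3 = 0.978 / sqrt(3) = 0.56464856
uc = sqrt(0.43112209^2 + 0.41648589^2 + 0.59563426^2 + 0.56464856^2) = 1.0163341
U = k * uc = 2.58 * 1.0163341
U = 2.6221

2.6221


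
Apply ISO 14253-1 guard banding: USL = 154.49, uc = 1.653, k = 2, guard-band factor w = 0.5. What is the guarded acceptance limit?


U = k * uc = 2 * 1.653 = 3.306
guard band g = w * U = 0.5 * 3.306 = 1.653
AL = USL - g = 154.49 - 1.653
AL = 152.8370

152.8370


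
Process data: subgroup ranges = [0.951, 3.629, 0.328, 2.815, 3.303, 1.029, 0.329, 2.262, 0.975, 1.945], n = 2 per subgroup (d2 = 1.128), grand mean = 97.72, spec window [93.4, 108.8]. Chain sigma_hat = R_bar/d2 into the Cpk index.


R_bar = (0.951 + 3.629 + 0.328 + 2.815 + 3.303 + 1.029 + 0.329 + 2.262 + 0.975 + 1.945) / 10 = 1.7566
sigma = R_bar / d2 = 1.7566 / 1.128 = 1.5572695
Cp = (USL - LSL)/(6*sigma) = (108.8 - 93.4)/(6*1.5572695) = 1.6482
Cpu = (108.8 - 97.72)/(3*1.5572695) = 2.3717
Cpl = (97.72 - 93.4)/(3*1.5572695) = 0.9247
Cpk = min(Cpu, Cpl) = 0.9247

0.9247


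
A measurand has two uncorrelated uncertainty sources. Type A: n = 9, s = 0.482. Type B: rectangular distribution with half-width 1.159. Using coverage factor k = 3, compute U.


u_A = s / sqrt(n) = 0.482 / sqrt(9) = 0.16066667
u_B = half_width / sqrt(3) = 1.159 / sqrt(3) = 0.66914896
uc = sqrt(u_A^2 + u_B^2) = sqrt(0.16066667^2 + 0.66914896^2) = 0.68816721
U = k * uc = 3 * 0.68816721
U = 2.0645

2.0645


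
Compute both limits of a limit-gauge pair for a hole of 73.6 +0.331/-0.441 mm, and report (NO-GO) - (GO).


GO = nominal - lower_tol (smallest hole = maximum material condition)
GO = 73.6 - 0.441 = 73.159
NO-GO = nominal + upper_tol (largest hole = least material condition)
NO-GO = 73.6 + 0.331 = 73.931
spread = NO-GO - GO = 73.931 - 73.159 = 0.7720

0.7720


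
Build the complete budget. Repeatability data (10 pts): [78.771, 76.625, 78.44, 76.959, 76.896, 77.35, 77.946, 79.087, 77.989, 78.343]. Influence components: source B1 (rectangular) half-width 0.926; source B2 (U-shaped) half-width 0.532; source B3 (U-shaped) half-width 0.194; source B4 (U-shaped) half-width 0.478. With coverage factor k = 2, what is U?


mean = (78.771 + 76.625 + 78.44 + 76.959 + 76.896 + 77.35 + 77.946 + 79.087 + 77.989 + 78.343) / 10 = 77.8406
s = sqrt(sum((x - mean)^2)/(n-1)) = 0.84668205
u_A = s / sqrt(n) = 0.84668205 / sqrt(10) = 0.26774437
u_B1 = 0.926 / sqrt(3) = 0.53462635
u_B2 = 0.532 / sqrt(2) = 0.37618081
u_B3 = 0.194 / sqrt(2) = 0.13717872
u_B4 = 0.478 / sqrt(2) = 0.33799704
uc = sqrt(0.26774437^2 + 0.53462635^2 + 0.37618081^2 + 0.13717872^2 + 0.33799704^2) = 0.79503735
U = k * uc = 2 * 0.79503735
U = 1.5901

1.5901


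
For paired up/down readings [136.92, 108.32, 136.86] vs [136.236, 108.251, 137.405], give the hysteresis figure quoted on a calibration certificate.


|136.92 - 136.236| = 0.6840
|108.32 - 108.251| = 0.0690
|136.86 - 137.405| = 0.5450
hysteresis = max(diffs) = 0.6840

0.6840


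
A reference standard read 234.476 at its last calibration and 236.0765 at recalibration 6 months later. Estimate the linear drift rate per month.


rate = (v2 - v1) / months
= (236.0765 - 234.476) / 6
= 1.6005 / 6
= 0.2668

0.2668


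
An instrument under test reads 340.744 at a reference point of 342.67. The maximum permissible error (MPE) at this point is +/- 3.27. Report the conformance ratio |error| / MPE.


e = indication - reference = 340.744 - 342.67 = -1.9260
|e| = 1.9260
ratio = |e| / MPE = 1.9260 / 3.27
ratio = 0.5890

0.5890


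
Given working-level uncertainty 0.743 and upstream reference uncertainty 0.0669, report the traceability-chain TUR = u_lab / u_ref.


TUR = u_lab / u_ref
= 0.743 / 0.0669
= 11.1061

11.1061


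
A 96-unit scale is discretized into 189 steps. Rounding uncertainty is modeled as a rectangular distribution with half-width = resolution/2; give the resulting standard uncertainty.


resolution = range / divisions
resolution = 96 / 189 = 0.50793651
u_res = resolution / (2*sqrt(3))
u_res = 0.50793651 / 3.4641016
u_res = 0.1466

0.1466


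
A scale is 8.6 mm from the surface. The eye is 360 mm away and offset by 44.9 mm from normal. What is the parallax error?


error = h * offset / d
= 8.6 * 44.9 / 360
= 1.0726

1.0726


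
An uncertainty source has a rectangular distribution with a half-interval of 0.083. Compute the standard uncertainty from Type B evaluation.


u_B = half_width / sqrt(3)
u_B = 0.083 / 1.7320508
u_B = 0.0479

0.0479


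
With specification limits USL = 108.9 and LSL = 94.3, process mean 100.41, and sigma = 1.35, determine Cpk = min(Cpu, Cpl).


Cpu = (USL - mean) / (3*sigma) = (108.9 - 100.41) / (3*1.35) = 2.0963
Cpl = (mean - LSL) / (3*sigma) = (100.41 - 94.3) / (3*1.35) = 1.5086
Cpk = min(Cpu, Cpl) = 1.5086

1.5086


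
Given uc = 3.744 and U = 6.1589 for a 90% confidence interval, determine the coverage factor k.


k = U / uc
k = 6.1589 / 3.744
k = 1.645

1.645


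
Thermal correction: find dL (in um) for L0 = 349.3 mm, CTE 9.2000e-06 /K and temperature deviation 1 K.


dL = L * alpha * dT
= 349.3 * 9.2000e-06 * 1
= 0.0032136 mm
dL_um = 0.0032136 * 1000 = 3.2136 um

3.2136


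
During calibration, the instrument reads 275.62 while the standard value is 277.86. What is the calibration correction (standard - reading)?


Correction = standard - reading
= 277.86 - 275.62
= 2.2400

2.2400


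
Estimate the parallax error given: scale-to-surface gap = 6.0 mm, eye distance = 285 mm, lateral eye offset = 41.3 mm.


error = h * offset / d
= 6.0 * 41.3 / 285
= 0.8695

0.8695


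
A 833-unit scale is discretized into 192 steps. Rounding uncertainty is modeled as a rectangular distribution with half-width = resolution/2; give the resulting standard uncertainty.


resolution = range / divisions
resolution = 833 / 192 = 4.3385417
u_res = resolution / (2*sqrt(3))
u_res = 4.3385417 / 3.4641016
u_res = 1.2524

1.2524


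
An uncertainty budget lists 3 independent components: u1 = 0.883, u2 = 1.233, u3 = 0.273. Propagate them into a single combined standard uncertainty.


uc = sqrt(0.883^2 + 1.233^2 + 0.273^2)
uc = sqrt(2.374507)
uc = 1.5409

1.5409


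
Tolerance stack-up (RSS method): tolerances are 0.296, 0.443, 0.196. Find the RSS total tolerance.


RSS = sqrt(0.296^2 + 0.443^2 + 0.196^2)
= sqrt(0.322281)
= 0.5677

0.5677


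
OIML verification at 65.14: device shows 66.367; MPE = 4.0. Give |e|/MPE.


e = indication - reference = 66.367 - 65.14 = 1.2270
|e| = 1.2270
ratio = |e| / MPE = 1.2270 / 4.0
ratio = 0.3068

0.3068


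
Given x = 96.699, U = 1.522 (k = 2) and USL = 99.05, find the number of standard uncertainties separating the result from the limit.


u = U / k = 1.522 / 2 = 0.761
margin = |USL - x| = |99.05 - 96.699| = 2.351
z = margin / u = 2.351 / 0.761
z = 3.0894

3.0894


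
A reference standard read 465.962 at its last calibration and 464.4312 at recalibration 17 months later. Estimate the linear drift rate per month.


rate = (v2 - v1) / months
= (464.4312 - 465.962) / 17
= -1.5308 / 17
= -0.0900

-0.0900


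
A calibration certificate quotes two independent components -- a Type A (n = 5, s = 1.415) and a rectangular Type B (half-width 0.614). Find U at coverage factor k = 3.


u_A = s / sqrt(n) = 1.415 / sqrt(5) = 0.63280724
u_B = half_width / sqrt(3) = 0.614 / sqrt(3) = 0.35449307
uc = sqrt(u_A^2 + u_B^2) = sqrt(0.63280724^2 + 0.35449307^2) = 0.72533464
U = k * uc = 3 * 0.72533464
U = 2.1760

2.1760


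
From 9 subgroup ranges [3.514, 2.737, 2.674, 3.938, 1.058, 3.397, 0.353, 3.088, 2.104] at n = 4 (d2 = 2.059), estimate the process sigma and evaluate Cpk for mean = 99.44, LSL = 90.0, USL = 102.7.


R_bar = (3.514 + 2.737 + 2.674 + 3.938 + 1.058 + 3.397 + 0.353 + 3.088 + 2.104) / 9 = 2.5403333
sigma = R_bar / d2 = 2.5403333 / 2.059 = 1.2337704
Cp = (USL - LSL)/(6*sigma) = (102.7 - 90.0)/(6*1.2337704) = 1.7156
Cpu = (102.7 - 99.44)/(3*1.2337704) = 0.8808
Cpl = (99.44 - 90.0)/(3*1.2337704) = 2.5504
Cpk = min(Cpu, Cpl) = 0.8808

0.8808


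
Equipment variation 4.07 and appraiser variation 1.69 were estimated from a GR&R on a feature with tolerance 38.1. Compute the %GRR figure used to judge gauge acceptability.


GRR = sqrt(EV^2 + AV^2) = sqrt(4.07^2 + 1.69^2) = 4.4069264
%GRR = GRR / tol * 100 = 4.4069264 / 38.1 * 100
%GRR = 11.5667

11.5667


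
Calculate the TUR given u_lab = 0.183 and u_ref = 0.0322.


TUR = u_lab / u_ref
= 0.183 / 0.0322
= 5.6832

5.6832


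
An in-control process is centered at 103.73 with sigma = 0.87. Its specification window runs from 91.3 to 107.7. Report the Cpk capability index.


Cpu = (USL - mean) / (3*sigma) = (107.7 - 103.73) / (3*0.87) = 1.5211
Cpl = (mean - LSL) / (3*sigma) = (103.73 - 91.3) / (3*0.87) = 4.7625
Cpk = min(Cpu, Cpl) = 1.5211

1.5211


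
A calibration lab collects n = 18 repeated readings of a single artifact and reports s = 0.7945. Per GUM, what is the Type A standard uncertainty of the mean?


u_A = s / sqrt(n)
u_A = 0.7945 / sqrt(18)
u_A = 0.7945 / 4.2426407
u_A = 0.1873

0.1873


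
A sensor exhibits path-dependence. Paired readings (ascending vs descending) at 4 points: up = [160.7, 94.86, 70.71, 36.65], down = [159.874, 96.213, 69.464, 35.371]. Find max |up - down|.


|160.7 - 159.874| = 0.8260
|94.86 - 96.213| = 1.3530
|70.71 - 69.464| = 1.2460
|36.65 - 35.371| = 1.2790
hysteresis = max(diffs) = 1.3530

1.3530


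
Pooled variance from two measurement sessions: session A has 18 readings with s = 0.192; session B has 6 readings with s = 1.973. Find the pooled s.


s_p = sqrt(((n1-1)*s1^2 + (n2-1)*s2^2) / (n1+n2-2))
numerator = (18-1)*0.192^2 + (6-1)*1.973^2 = 0.626688 + 19.463645 = 20.090333
denominator = 18 + 6 - 2 = 22
s_p^2 = 20.090333 / 22 = 0.91319695
s_p = sqrt(0.91319695) = 0.9556

0.9556


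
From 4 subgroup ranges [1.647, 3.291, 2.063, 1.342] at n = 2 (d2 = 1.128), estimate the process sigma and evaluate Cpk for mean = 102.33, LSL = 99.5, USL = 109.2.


R_bar = (1.647 + 3.291 + 2.063 + 1.342) / 4 = 2.08575
sigma = R_bar / d2 = 2.08575 / 1.128 = 1.8490691
Cp = (USL - LSL)/(6*sigma) = (109.2 - 99.5)/(6*1.8490691) = 0.8743
Cpu = (109.2 - 102.33)/(3*1.8490691) = 1.2385
Cpl = (102.33 - 99.5)/(3*1.8490691) = 0.5102
Cpk = min(Cpu, Cpl) = 0.5102

0.5102


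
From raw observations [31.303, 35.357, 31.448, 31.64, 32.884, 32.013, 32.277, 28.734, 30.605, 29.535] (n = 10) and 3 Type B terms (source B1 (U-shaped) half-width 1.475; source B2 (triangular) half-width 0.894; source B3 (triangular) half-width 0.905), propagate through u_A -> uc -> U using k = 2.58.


mean = (31.303 + 35.357 + 31.448 + 31.64 + 32.884 + 32.013 + 32.277 + 28.734 + 30.605 + 29.535) / 10 = 31.5796
s = sqrt(sum((x - mean)^2)/(n-1)) = 1.8248154
u_A = s / sqrt(n) = 1.8248154 / sqrt(10) = 0.5770573
u_B1 = 1.475 / sqrt(2) = 1.0429825
u_B2 = 0.894 / sqrt(6) = 0.36497397
u_B3 = 0.905 / sqrt(6) = 0.3694647
uc = sqrt(0.5770573^2 + 1.0429825^2 + 0.36497397^2 + 0.3694647^2) = 1.3001991
U = k * uc = 2.58 * 1.3001991
U = 3.3545

3.3545


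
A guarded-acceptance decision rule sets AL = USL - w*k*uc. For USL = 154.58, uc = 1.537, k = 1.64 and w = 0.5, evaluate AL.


U = k * uc = 1.64 * 1.537 = 2.52068
guard band g = w * U = 0.5 * 2.52068 = 1.26034
AL = USL - g = 154.58 - 1.26034
AL = 153.3197

153.3197


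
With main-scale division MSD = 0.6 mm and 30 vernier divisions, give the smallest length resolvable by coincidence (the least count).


LC = MSD / n_div
= 0.6 / 30
= 0.0200

0.0200


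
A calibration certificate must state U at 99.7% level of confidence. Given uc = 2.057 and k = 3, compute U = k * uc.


U = k * uc
U = 3 * 2.057
U = 6.1710

6.1710


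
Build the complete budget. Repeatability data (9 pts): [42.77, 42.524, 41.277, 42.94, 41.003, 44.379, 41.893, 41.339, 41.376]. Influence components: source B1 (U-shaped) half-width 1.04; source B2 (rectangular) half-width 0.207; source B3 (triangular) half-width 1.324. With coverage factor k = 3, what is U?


mean = (42.77 + 42.524 + 41.277 + 42.94 + 41.003 + 44.379 + 41.893 + 41.339 + 41.376) / 9 = 42.16677778
s = sqrt(sum((x - mean)^2)/(n-1)) = 1.0905771
u_A = s / sqrt(n) = 1.0905771 / sqrt(9) = 0.3635257
u_B1 = 1.04 / sqrt(2) = 0.73539105
u_B2 = 0.207 / sqrt(3) = 0.11951151
u_B3 = 1.324 / sqrt(6) = 0.54052074
uc = sqrt(0.3635257^2 + 0.73539105^2 + 0.11951151^2 + 0.54052074^2) = 0.98964468
U = k * uc = 3 * 0.98964468
U = 2.9689

2.9689


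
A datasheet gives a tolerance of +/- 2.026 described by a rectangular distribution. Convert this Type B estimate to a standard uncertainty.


u_B = half_width / sqrt(3)
u_B = 2.026 / 1.7320508
u_B = 1.1697

1.1697


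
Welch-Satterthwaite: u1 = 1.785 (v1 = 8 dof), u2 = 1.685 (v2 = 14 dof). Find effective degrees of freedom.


uc = sqrt(u1^2 + u2^2) = sqrt(1.785^2 + 1.685^2) = 2.4546792
v_eff = uc^4 / (u1^4/v1 + u2^4/v2)
= 2.4546792^4 / (1.785^4/8 + 1.685^4/14)
= 36.306047 / 1.8448036
v_eff = 19.6802

19.6802


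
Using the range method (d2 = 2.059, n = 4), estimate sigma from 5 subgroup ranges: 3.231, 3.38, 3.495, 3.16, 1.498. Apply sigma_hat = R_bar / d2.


R_bar = (3.231 + 3.38 + 3.495 + 3.16 + 1.498) / 5
R_bar = 14.764 / 5 = 2.9528
sigma_hat = R_bar / d2 = 2.9528 / 2.059 = 1.4341

1.4341


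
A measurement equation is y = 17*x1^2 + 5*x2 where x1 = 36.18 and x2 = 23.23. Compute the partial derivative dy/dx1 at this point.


y = 17*x1^2 + 5*x2
dy/dx1 = 2*17*x1
Evaluate at x1 = 36.18: c1 = 34 * 36.18
c1 = 1230.1200

1230.1200


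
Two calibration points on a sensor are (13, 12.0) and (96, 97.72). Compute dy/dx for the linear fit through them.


slope = (y2 - y1) / (x2 - x1)
= (97.72 - 12.0) / (96 - 13)
= 85.7200 / 83
= 1.0328

1.0328


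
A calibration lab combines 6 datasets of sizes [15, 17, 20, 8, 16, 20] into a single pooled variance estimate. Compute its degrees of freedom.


nu = sum_i (n_i - 1)
nu = ((15 - 1) + (17 - 1) + (20 - 1) + (8 - 1) + (16 - 1) + (20 - 1))
nu = 14 + 16 + 19 + 7 + 15 + 19
nu = 90

90


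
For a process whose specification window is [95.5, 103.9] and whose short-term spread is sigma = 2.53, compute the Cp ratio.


Cp = (USL - LSL) / (6 * sigma)
= (103.9 - 95.5) / (6 * 2.53)
= 8.4000 / 15.1800
= 0.5534

0.5534


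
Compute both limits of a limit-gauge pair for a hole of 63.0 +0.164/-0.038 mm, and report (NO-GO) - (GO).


GO = nominal - lower_tol (smallest hole = maximum material condition)
GO = 63.0 - 0.038 = 62.962
NO-GO = nominal + upper_tol (largest hole = least material condition)
NO-GO = 63.0 + 0.164 = 63.164
spread = NO-GO - GO = 63.164 - 62.962 = 0.2020

0.2020


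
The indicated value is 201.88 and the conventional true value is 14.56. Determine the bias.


Systematic error = measured - true
= 201.88 - 14.56
= 187.3200

187.3200


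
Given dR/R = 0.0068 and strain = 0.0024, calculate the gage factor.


GF = (dR/R) / epsilon
= 0.0068 / 0.0024
= 2.8333

2.8333


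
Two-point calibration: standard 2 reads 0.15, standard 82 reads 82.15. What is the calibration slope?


slope = (y2 - y1) / (x2 - x1)
= (82.15 - 0.15) / (82 - 2)
= 82.0000 / 80
= 1.0250

1.0250


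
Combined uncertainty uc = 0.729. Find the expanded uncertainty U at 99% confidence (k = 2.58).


U = k * uc
U = 2.58 * 0.729
U = 1.8808

1.8808


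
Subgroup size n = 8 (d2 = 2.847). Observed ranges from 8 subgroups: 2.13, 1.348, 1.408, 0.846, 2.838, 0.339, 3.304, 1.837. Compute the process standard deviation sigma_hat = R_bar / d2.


R_bar = (2.13 + 1.348 + 1.408 + 0.846 + 2.838 + 0.339 + 3.304 + 1.837) / 8
R_bar = 14.05 / 8 = 1.75625
sigma_hat = R_bar / d2 = 1.75625 / 2.847 = 0.6169

0.6169


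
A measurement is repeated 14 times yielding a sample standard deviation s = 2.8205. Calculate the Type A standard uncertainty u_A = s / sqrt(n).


u_A = s / sqrt(n)
u_A = 2.8205 / sqrt(14)
u_A = 2.8205 / 3.7416574
u_A = 0.7538

0.7538


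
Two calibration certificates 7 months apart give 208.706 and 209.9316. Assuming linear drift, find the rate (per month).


rate = (v2 - v1) / months
= (209.9316 - 208.706) / 7
= 1.2256 / 7
= 0.1751

0.1751


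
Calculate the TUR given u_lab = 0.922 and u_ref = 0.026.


TUR = u_lab / u_ref
= 0.922 / 0.026
= 35.4615

35.4615


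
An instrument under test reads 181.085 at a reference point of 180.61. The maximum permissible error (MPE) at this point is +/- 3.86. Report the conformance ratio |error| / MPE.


e = indication - reference = 181.085 - 180.61 = 0.4750
|e| = 0.4750
ratio = |e| / MPE = 0.4750 / 3.86
ratio = 0.1231

0.1231


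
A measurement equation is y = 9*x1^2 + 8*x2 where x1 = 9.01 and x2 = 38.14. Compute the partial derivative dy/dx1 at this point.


y = 9*x1^2 + 8*x2
dy/dx1 = 2*9*x1
Evaluate at x1 = 9.01: c1 = 18 * 9.01
c1 = 162.1800

162.1800


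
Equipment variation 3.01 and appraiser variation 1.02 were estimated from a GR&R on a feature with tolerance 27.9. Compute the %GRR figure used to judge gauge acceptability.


GRR = sqrt(EV^2 + AV^2) = sqrt(3.01^2 + 1.02^2) = 3.1781284
%GRR = GRR / tol * 100 = 3.1781284 / 27.9 * 100
%GRR = 11.3911

11.3911


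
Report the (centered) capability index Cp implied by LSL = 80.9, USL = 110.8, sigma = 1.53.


Cp = (USL - LSL) / (6 * sigma)
= (110.8 - 80.9) / (6 * 1.53)
= 29.9000 / 9.1800
= 3.2571

3.2571


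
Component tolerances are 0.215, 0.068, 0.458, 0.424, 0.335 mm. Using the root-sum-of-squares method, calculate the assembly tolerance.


RSS = sqrt(0.215^2 + 0.068^2 + 0.458^2 + 0.424^2 + 0.335^2)
= sqrt(0.552614)
= 0.7434

0.7434


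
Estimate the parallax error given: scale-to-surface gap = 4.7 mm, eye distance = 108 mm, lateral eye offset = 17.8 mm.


error = h * offset / d
= 4.7 * 17.8 / 108
= 0.7746

0.7746


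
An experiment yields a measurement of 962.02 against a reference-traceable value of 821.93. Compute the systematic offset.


Systematic error = measured - true
= 962.02 - 821.93
= 140.0900

140.0900


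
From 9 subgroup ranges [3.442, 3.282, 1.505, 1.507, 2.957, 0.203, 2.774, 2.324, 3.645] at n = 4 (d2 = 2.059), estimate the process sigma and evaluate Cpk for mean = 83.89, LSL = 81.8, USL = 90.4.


R_bar = (3.442 + 3.282 + 1.505 + 1.507 + 2.957 + 0.203 + 2.774 + 2.324 + 3.645) / 9 = 2.4043333
sigma = R_bar / d2 = 2.4043333 / 2.059 = 1.1677189
Cp = (USL - LSL)/(6*sigma) = (90.4 - 81.8)/(6*1.1677189) = 1.2275
Cpu = (90.4 - 83.89)/(3*1.1677189) = 1.8583
Cpl = (83.89 - 81.8)/(3*1.1677189) = 0.5966
Cpk = min(Cpu, Cpl) = 0.5966

0.5966


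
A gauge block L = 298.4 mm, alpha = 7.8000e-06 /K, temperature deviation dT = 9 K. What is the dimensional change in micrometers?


dL = L * alpha * dT
= 298.4 * 7.8000e-06 * 9
= 0.0209477 mm
dL_um = 0.0209477 * 1000 = 20.9477 um

20.9477


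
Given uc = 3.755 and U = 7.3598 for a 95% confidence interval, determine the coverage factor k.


k = U / uc
k = 7.3598 / 3.755
k = 1.96

1.96


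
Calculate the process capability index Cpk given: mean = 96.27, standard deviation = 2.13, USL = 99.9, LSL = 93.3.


Cpu = (USL - mean) / (3*sigma) = (99.9 - 96.27) / (3*2.13) = 0.5681
Cpl = (mean - LSL) / (3*sigma) = (96.27 - 93.3) / (3*2.13) = 0.4648
Cpk = min(Cpu, Cpl) = 0.4648

0.4648


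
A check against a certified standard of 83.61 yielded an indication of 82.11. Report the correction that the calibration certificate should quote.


Correction = standard - reading
= 83.61 - 82.11
= 1.5000

1.5000


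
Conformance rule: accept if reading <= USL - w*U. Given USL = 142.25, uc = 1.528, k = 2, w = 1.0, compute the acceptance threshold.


U = k * uc = 2 * 1.528 = 3.056
guard band g = w * U = 1.0 * 3.056 = 3.056
AL = USL - g = 142.25 - 3.056
AL = 139.1940

139.1940


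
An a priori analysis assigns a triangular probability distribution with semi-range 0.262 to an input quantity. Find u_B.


u_B = half_width / sqrt(6)
u_B = 0.262 / 2.4494897
u_B = 0.1070

0.1070


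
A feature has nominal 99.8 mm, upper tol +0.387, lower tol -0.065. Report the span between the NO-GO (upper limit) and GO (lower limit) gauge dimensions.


GO = nominal - lower_tol (smallest hole = maximum material condition)
GO = 99.8 - 0.065 = 99.735
NO-GO = nominal + upper_tol (largest hole = least material condition)
NO-GO = 99.8 + 0.387 = 100.187
spread = NO-GO - GO = 100.187 - 99.735 = 0.4520

0.4520


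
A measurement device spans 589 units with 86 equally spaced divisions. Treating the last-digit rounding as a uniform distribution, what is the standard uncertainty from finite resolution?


resolution = range / divisions
resolution = 589 / 86 = 6.8488372
u_res = resolution / (2*sqrt(3))
u_res = 6.8488372 / 3.4641016
u_res = 1.9771

1.9771


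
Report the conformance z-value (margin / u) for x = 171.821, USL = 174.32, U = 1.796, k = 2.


u = U / k = 1.796 / 2 = 0.898
margin = |USL - x| = |174.32 - 171.821| = 2.499
z = margin / u = 2.499 / 0.898
z = 2.7829

2.7829


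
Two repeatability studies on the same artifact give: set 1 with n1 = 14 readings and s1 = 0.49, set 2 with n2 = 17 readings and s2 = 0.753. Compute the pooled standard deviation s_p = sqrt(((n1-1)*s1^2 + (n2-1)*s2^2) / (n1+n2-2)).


s_p = sqrt(((n1-1)*s1^2 + (n2-1)*s2^2) / (n1+n2-2))
numerator = (14-1)*0.49^2 + (17-1)*0.753^2 = 3.1213 + 9.072144 = 12.193444
denominator = 14 + 17 - 2 = 29
s_p^2 = 12.193444 / 29 = 0.42046359
s_p = sqrt(0.42046359) = 0.6484

0.6484


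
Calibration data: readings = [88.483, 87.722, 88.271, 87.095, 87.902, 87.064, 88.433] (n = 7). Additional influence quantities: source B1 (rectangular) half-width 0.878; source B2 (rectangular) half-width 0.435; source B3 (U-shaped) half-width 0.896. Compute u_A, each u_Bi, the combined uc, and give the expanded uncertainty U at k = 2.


mean = (88.483 + 87.722 + 88.271 + 87.095 + 87.902 + 87.064 + 88.433) / 7 = 87.85285714
s = sqrt(sum((x - mean)^2)/(n-1)) = 0.59507294
u_A = s / sqrt(n) = 0.59507294 / sqrt(7) = 0.22491643
u_B1 = 0.878 / sqrt(3) = 0.50691354
u_B2 = 0.435 / sqrt(3) = 0.25114737
u_B3 = 0.896 / sqrt(2) = 0.63356768
uc = sqrt(0.22491643^2 + 0.50691354^2 + 0.25114737^2 + 0.63356768^2) = 0.87865337
U = k * uc = 2 * 0.87865337
U = 1.7573

1.7573


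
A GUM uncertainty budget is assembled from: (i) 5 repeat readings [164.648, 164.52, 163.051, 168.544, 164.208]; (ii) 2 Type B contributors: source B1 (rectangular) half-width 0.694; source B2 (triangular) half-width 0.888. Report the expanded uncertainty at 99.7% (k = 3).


mean = (164.648 + 164.52 + 163.051 + 168.544 + 164.208) / 5 = 164.9942
s = sqrt(sum((x - mean)^2)/(n-1)) = 2.0820625
u_A = s / sqrt(n) = 2.0820625 / sqrt(5) = 0.93112666
u_B1 = 0.694 / sqrt(3) = 0.40068109
u_B2 = 0.888 / sqrt(6) = 0.36252448
uc = sqrt(0.93112666^2 + 0.40068109^2 + 0.36252448^2) = 1.0765529
U = k * uc = 3 * 1.0765529
U = 3.2297

3.2297


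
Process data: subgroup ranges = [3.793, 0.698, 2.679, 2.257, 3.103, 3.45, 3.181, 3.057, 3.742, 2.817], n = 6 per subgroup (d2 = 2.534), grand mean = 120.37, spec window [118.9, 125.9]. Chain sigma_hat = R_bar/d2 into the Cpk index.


R_bar = (3.793 + 0.698 + 2.679 + 2.257 + 3.103 + 3.45 + 3.181 + 3.057 + 3.742 + 2.817) / 10 = 2.8777
sigma = R_bar / d2 = 2.8777 / 2.534 = 1.1356354
Cp = (USL - LSL)/(6*sigma) = (125.9 - 118.9)/(6*1.1356354) = 1.0273
Cpu = (125.9 - 120.37)/(3*1.1356354) = 1.6232
Cpl = (120.37 - 118.9)/(3*1.1356354) = 0.4315
Cpk = min(Cpu, Cpl) = 0.4315

0.4315


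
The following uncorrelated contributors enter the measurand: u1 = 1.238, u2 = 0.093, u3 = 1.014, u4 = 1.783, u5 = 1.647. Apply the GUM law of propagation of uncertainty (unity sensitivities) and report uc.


uc = sqrt(1.238^2 + 0.093^2 + 1.014^2 + 1.783^2 + 1.647^2)
uc = sqrt(8.461187)
uc = 2.9088

2.9088


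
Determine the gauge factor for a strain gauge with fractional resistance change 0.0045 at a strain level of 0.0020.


GF = (dR/R) / epsilon
= 0.0045 / 0.0020
= 2.2500

2.2500


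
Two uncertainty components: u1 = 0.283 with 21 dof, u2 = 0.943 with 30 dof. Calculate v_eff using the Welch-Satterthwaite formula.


uc = sqrt(u1^2 + u2^2) = sqrt(0.283^2 + 0.943^2) = 0.98454964
v_eff = uc^4 / (u1^4/v1 + u2^4/v2)
= 0.98454964^4 / (0.283^4/21 + 0.943^4/30)
= 0.93961615 / 0.026664233
v_eff = 35.2388

35.2388


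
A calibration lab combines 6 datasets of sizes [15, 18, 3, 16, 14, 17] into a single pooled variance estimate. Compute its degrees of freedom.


nu = sum_i (n_i - 1)
nu = ((15 - 1) + (18 - 1) + (3 - 1) + (16 - 1) + (14 - 1) + (17 - 1))
nu = 14 + 17 + 2 + 15 + 13 + 16
nu = 77

77


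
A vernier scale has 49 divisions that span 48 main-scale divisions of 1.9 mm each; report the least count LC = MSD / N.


LC = MSD / n_div
= 1.9 / 49
= 0.0388

0.0388


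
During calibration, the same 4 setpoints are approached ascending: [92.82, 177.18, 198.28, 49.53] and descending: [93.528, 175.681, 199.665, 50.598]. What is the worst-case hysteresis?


|92.82 - 93.528| = 0.7080
|177.18 - 175.681| = 1.4990
|198.28 - 199.665| = 1.3850
|49.53 - 50.598| = 1.0680
hysteresis = max(diffs) = 1.4990

1.4990


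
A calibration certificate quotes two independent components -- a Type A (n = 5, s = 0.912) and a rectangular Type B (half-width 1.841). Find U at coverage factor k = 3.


u_A = s / sqrt(n) = 0.912 / sqrt(5) = 0.4078588
u_B = half_width / sqrt(3) = 1.841 / sqrt(3) = 1.0629018
uc = sqrt(u_A^2 + u_B^2) = sqrt(0.4078588^2 + 1.0629018^2) = 1.1384678
U = k * uc = 3 * 1.1384678
U = 3.4154

3.4154


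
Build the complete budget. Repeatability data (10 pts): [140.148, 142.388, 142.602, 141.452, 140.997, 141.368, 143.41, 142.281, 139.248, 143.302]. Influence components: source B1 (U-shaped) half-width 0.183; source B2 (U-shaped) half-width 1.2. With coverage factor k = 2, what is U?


mean = (140.148 + 142.388 + 142.602 + 141.452 + 140.997 + 141.368 + 143.41 + 142.281 + 139.248 + 143.302) / 10 = 141.7196
s = sqrt(sum((x - mean)^2)/(n-1)) = 1.3415628
u_A = s / sqrt(n) = 1.3415628 / sqrt(10) = 0.42423941
u_B1 = 0.183 / sqrt(2) = 0.12940054
u_B2 = 1.2 / sqrt(2) = 0.84852814
uc = sqrt(0.42423941^2 + 0.12940054^2 + 0.84852814^2) = 0.95745683
U = k * uc = 2 * 0.95745683
U = 1.9149

1.9149


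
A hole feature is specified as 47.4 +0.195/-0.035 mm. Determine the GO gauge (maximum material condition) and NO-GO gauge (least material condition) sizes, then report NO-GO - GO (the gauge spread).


GO = nominal - lower_tol (smallest hole = maximum material condition)
GO = 47.4 - 0.035 = 47.365
NO-GO = nominal + upper_tol (largest hole = least material condition)
NO-GO = 47.4 + 0.195 = 47.595
spread = NO-GO - GO = 47.595 - 47.365 = 0.2300

0.2300


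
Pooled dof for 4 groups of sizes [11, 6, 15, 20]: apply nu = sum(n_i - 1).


nu = sum_i (n_i - 1)
nu = ((11 - 1) + (6 - 1) + (15 - 1) + (20 - 1))
nu = 10 + 5 + 14 + 19
nu = 48

48


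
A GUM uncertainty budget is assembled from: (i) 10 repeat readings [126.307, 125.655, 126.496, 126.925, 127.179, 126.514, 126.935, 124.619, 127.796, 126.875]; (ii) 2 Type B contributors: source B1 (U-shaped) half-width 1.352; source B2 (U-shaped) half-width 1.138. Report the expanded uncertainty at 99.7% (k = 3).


mean = (126.307 + 125.655 + 126.496 + 126.925 + 127.179 + 126.514 + 126.935 + 124.619 + 127.796 + 126.875) / 10 = 126.5301
s = sqrt(sum((x - mean)^2)/(n-1)) = 0.87760526
u_A = s / sqrt(n) = 0.87760526 / sqrt(10) = 0.27752315
u_B1 = 1.352 / sqrt(2) = 0.95600837
u_B2 = 1.138 / sqrt(2) = 0.80468752
uc = sqrt(0.27752315^2 + 0.95600837^2 + 0.80468752^2) = 1.2800364
U = k * uc = 3 * 1.2800364
U = 3.8401

3.8401


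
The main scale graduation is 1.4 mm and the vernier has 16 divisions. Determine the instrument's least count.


LC = MSD / n_div
= 1.4 / 16
= 0.0875

0.0875


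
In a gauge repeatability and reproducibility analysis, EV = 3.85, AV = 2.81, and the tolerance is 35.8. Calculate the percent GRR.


GRR = sqrt(EV^2 + AV^2) = sqrt(3.85^2 + 2.81^2) = 4.7664033
%GRR = GRR / tol * 100 = 4.7664033 / 35.8 * 100
%GRR = 13.3140

13.3140


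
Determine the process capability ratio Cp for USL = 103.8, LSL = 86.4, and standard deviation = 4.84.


Cp = (USL - LSL) / (6 * sigma)
= (103.8 - 86.4) / (6 * 4.84)
= 17.4000 / 29.0400
= 0.5992

0.5992


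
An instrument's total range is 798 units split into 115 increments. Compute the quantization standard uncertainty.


resolution = range / divisions
resolution = 798 / 115 = 6.9391304
u_res = resolution / (2*sqrt(3))
u_res = 6.9391304 / 3.4641016
u_res = 2.0032

2.0032


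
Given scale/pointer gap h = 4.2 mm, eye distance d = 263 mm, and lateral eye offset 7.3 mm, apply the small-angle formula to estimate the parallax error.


error = h * offset / d
= 4.2 * 7.3 / 263
= 0.1166

0.1166


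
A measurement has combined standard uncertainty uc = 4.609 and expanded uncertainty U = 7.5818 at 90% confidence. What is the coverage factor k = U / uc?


k = U / uc
k = 7.5818 / 4.609
k = 1.645

1.645


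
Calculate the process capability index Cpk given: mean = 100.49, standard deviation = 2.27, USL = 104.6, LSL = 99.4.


Cpu = (USL - mean) / (3*sigma) = (104.6 - 100.49) / (3*2.27) = 0.6035
Cpl = (mean - LSL) / (3*sigma) = (100.49 - 99.4) / (3*2.27) = 0.1601
Cpk = min(Cpu, Cpl) = 0.1601

0.1601


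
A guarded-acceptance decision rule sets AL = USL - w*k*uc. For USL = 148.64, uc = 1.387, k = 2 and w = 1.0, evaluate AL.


U = k * uc = 2 * 1.387 = 2.774
guard band g = w * U = 1.0 * 2.774 = 2.774
AL = USL - g = 148.64 - 2.774
AL = 145.8660

145.8660


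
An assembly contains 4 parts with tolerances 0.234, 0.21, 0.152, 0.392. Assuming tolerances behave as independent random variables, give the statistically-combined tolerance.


RSS = sqrt(0.234^2 + 0.21^2 + 0.152^2 + 0.392^2)
= sqrt(0.275624)
= 0.5250

0.5250


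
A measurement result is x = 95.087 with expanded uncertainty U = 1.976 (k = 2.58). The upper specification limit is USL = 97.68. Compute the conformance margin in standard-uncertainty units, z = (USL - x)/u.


u = U / k = 1.976 / 2.58 = 0.76589147
margin = |USL - x| = |97.68 - 95.087| = 2.593
z = margin / u = 2.593 / 0.76589147
z = 3.3856

3.3856


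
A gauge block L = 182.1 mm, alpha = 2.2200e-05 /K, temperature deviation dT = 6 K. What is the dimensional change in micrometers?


dL = L * alpha * dT
= 182.1 * 2.2200e-05 * 6
= 0.0242557 mm
dL_um = 0.0242557 * 1000 = 24.2557 um

24.2557


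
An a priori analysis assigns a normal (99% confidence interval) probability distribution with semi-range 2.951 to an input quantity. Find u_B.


u_B = half_width / 2.576
u_B = 2.951 / 2.576
u_B = 1.1456

1.1456


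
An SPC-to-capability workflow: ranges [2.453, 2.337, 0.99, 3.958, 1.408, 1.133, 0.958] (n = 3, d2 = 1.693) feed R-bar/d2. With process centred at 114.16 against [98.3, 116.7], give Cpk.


R_bar = (2.453 + 2.337 + 0.99 + 3.958 + 1.408 + 1.133 + 0.958) / 7 = 1.891
sigma = R_bar / d2 = 1.891 / 1.693 = 1.1169522
Cp = (USL - LSL)/(6*sigma) = (116.7 - 98.3)/(6*1.1169522) = 2.7456
Cpu = (116.7 - 114.16)/(3*1.1169522) = 0.7580
Cpl = (114.16 - 98.3)/(3*1.1169522) = 4.7331
Cpk = min(Cpu, Cpl) = 0.7580

0.7580


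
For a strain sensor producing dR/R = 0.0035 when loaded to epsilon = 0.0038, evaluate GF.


GF = (dR/R) / epsilon
= 0.0035 / 0.0038
= 0.9211

0.9211


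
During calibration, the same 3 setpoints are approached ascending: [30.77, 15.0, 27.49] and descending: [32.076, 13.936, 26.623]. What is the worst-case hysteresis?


|30.77 - 32.076| = 1.3060
|15.0 - 13.936| = 1.0640
|27.49 - 26.623| = 0.8670
hysteresis = max(diffs) = 1.3060

1.3060


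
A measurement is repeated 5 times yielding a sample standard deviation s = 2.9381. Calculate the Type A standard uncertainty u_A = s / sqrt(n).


u_A = s / sqrt(n)
u_A = 2.9381 / sqrt(5)
u_A = 2.9381 / 2.236068
u_A = 1.3140

1.3140


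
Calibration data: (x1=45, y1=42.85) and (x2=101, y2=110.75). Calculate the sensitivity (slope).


slope = (y2 - y1) / (x2 - x1)
= (110.75 - 42.85) / (101 - 45)
= 67.9000 / 56
= 1.2125

1.2125


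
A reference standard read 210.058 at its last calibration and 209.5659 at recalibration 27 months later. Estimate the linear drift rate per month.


rate = (v2 - v1) / months
= (209.5659 - 210.058) / 27
= -0.4921 / 27
= -0.0182

-0.0182


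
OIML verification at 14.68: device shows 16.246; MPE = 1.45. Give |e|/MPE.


e = indication - reference = 16.246 - 14.68 = 1.5660
|e| = 1.5660
ratio = |e| / MPE = 1.5660 / 1.45
ratio = 1.0800

1.0800


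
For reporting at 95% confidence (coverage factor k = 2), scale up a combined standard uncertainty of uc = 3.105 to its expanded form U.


U = k * uc
U = 2 * 3.105
U = 6.2100

6.2100


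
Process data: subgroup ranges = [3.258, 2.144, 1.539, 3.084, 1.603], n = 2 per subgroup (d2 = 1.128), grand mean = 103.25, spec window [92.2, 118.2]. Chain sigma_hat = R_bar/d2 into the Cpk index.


R_bar = (3.258 + 2.144 + 1.539 + 3.084 + 1.603) / 5 = 2.3256
sigma = R_bar / d2 = 2.3256 / 1.128 = 2.0617021
Cp = (USL - LSL)/(6*sigma) = (118.2 - 92.2)/(6*2.0617021) = 2.1018
Cpu = (118.2 - 103.25)/(3*2.0617021) = 2.4171
Cpl = (103.25 - 92.2)/(3*2.0617021) = 1.7865
Cpk = min(Cpu, Cpl) = 1.7865

1.7865


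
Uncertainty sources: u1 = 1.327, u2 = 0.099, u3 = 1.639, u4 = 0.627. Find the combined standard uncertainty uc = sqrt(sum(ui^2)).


uc = sqrt(1.327^2 + 0.099^2 + 1.639^2 + 0.627^2)
uc = sqrt(4.85018)
uc = 2.2023

2.2023


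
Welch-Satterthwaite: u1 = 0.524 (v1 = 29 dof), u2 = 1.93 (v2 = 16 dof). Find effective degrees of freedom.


uc = sqrt(u1^2 + u2^2) = sqrt(0.524^2 + 1.93^2) = 1.999869
v_eff = uc^4 / (u1^4/v1 + u2^4/v2)
= 1.999869^4 / (0.524^4/29 + 1.93^4/16)
= 15.995808 / 0.86977972
v_eff = 18.3906

18.3906


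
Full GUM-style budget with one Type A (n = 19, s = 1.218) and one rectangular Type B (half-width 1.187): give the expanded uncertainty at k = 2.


u_A = s / sqrt(n) = 1.218 / sqrt(19) = 0.27942836
u_B = half_width / sqrt(3) = 1.187 / sqrt(3) = 0.68531477
uc = sqrt(u_A^2 + u_B^2) = sqrt(0.27942836^2 + 0.68531477^2) = 0.74009225
U = k * uc = 2 * 0.74009225
U = 1.4802

1.4802


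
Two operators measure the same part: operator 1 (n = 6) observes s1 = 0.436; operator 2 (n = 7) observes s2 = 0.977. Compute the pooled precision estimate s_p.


s_p = sqrt(((n1-1)*s1^2 + (n2-1)*s2^2) / (n1+n2-2))
numerator = (6-1)*0.436^2 + (7-1)*0.977^2 = 0.95048 + 5.727174 = 6.677654
denominator = 6 + 7 - 2 = 11
s_p^2 = 6.677654 / 11 = 0.60705945
s_p = sqrt(0.60705945) = 0.7791

0.7791


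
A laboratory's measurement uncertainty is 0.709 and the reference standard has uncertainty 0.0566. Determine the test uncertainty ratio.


TUR = u_lab / u_ref
= 0.709 / 0.0566
= 12.5265

12.5265


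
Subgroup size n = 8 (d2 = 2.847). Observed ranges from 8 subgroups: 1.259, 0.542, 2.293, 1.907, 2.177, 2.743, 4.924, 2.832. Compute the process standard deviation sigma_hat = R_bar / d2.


R_bar = (1.259 + 0.542 + 2.293 + 1.907 + 2.177 + 2.743 + 4.924 + 2.832) / 8
R_bar = 18.677 / 8 = 2.334625
sigma_hat = R_bar / d2 = 2.334625 / 2.847 = 0.8200

0.8200


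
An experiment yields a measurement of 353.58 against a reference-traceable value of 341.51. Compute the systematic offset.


Systematic error = measured - true
= 353.58 - 341.51
= 12.0700

12.0700


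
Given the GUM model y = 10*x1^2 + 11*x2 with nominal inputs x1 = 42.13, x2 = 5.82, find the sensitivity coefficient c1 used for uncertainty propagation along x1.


y = 10*x1^2 + 11*x2
dy/dx1 = 2*10*x1
Evaluate at x1 = 42.13: c1 = 20 * 42.13
c1 = 842.6000

842.6000


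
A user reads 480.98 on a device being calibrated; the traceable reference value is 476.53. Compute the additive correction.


Correction = standard - reading
= 476.53 - 480.98
= -4.4500

-4.4500


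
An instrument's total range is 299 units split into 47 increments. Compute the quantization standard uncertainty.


resolution = range / divisions
resolution = 299 / 47 = 6.3617021
u_res = resolution / (2*sqrt(3))
u_res = 6.3617021 / 3.4641016
u_res = 1.8365

1.8365


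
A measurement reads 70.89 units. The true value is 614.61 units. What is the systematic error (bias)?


Systematic error = measured - true
= 70.89 - 614.61
= -543.7200

-543.7200


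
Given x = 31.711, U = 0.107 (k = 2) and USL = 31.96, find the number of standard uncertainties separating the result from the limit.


u = U / k = 0.107 / 2 = 0.0535
margin = |USL - x| = |31.96 - 31.711| = 0.249
z = margin / u = 0.249 / 0.0535
z = 4.6542

4.6542
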